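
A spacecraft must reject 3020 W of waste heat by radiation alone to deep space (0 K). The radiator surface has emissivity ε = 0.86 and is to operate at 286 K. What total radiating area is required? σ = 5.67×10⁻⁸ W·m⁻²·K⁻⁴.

A ≈ 9.26 m²

P = εσA T⁴ ⇒ A = P/(εσT⁴).
T⁴ = 6.691×10⁹ K⁴.
A = 3020/(0.86 × 5.67×10⁻⁸ × 6.691×10⁹).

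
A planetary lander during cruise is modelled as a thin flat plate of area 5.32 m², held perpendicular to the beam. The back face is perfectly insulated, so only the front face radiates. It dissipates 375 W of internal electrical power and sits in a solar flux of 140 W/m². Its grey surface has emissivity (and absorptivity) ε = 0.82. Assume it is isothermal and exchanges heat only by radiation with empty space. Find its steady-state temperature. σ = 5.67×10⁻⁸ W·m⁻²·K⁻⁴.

At steady state, absorbed solar power + internal power = radiated power.
Absorbed: α·S·A_cross = 0.82·140·5.320 = 610.7 W (cross-section A).
Total input = 610.7 + 375 = 985.7 W.
Radiated: εσ·A_surf·T⁴ with A_surf = A = 5.320 m².
T⁴ = 985.7/(0.82·5.67×10⁻⁸·5.320) = 3.985×10⁹ K⁴.

T ≈ 251 K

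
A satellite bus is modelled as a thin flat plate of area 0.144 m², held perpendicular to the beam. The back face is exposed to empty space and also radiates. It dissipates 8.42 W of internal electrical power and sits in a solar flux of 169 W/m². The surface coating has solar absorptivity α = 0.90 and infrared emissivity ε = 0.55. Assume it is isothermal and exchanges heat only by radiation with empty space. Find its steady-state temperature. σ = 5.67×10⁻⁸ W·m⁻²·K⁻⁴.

T ≈ 241 K

At steady state, absorbed solar power + internal power = radiated power.
Absorbed: α·S·A_cross = 0.90·169·0.1440 = 21.90 W (cross-section A).
Total input = 21.90 + 8.42 = 30.32 W.
Radiated: εσ·A_surf·T⁴ with A_surf = 2A = 0.2880 m².
T⁴ = 30.32/(0.55·5.67×10⁻⁸·0.2880) = 3.376×10⁹ K⁴.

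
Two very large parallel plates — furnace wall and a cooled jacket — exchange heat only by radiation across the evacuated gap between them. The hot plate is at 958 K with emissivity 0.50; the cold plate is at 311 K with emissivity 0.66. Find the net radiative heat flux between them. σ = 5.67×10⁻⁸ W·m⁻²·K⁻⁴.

For two infinite grey parallel plates, q = σ(T₁⁴ − T₂⁴)/(1/ε₁ + 1/ε₂ − 1).
T₁⁴ − T₂⁴ = 8.423×10¹¹ − 9.355×10⁹ = 8.329×10¹¹ K⁴.
1/ε₁ + 1/ε₂ − 1 = 2.000 + 1.515 − 1 = 2.515.
q = 5.67×10⁻⁸ × 8.329×10¹¹ / 2.515.

q ≈ 18800 W/m²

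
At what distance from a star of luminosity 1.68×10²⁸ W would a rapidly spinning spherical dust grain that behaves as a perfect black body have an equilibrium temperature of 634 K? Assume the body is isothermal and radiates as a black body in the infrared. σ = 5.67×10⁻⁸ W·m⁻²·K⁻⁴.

d ≈ 1.91×10¹¹ m

For an isothermal black-emitting sphere, (1−a)S·πr² = σ·4πr²·T⁴ ⇒ S = 4σT⁴/(1−a).
S = 4·5.67×10⁻⁸·(634)⁴/1.00 = 36640 W/m².
Flux falls as S = L/(4πd²), so d = √(L/(4πS)) = √(1.68×10²⁸/(4π·36640)).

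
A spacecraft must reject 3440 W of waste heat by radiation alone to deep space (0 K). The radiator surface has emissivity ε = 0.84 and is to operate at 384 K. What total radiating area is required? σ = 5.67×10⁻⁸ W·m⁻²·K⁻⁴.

P = εσA T⁴ ⇒ A = P/(εσT⁴).
T⁴ = 2.174×10¹⁰ K⁴.
A = 3440/(0.84 × 5.67×10⁻⁸ × 2.174×10¹⁰).

A ≈ 3.32 m²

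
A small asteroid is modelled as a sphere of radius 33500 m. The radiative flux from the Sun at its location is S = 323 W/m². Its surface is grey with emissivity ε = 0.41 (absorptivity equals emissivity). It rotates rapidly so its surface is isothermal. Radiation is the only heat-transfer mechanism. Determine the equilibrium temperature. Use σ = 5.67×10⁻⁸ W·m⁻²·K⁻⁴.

At equilibrium, absorbed power = emitted power.
Absorbing cross-section = πr² = 3.526×10⁹ m²; emitting surface = 4πr² = 1.410×10¹⁰ m² (ratio 4).
εS·A_cross = εσ·A_surf·T⁴  ⇒  T⁴ = S/(4σ)   (ε cancels).
T⁴ = 323/(4·5.67×10⁻⁸) = 1.424×10⁹ K⁴.
T = (1.424×10⁹)^(1/4).

T ≈ 194 K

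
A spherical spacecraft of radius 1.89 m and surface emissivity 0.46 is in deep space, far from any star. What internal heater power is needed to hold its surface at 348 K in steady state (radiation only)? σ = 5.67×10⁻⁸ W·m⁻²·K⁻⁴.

P ≈ 17200 W

P = εσ·4πr²·T⁴.
4πr² = 44.89 m²; T⁴ = 1.467×10¹⁰ K⁴.
P = 0.46·5.67×10⁻⁸·44.89·1.467×10¹⁰.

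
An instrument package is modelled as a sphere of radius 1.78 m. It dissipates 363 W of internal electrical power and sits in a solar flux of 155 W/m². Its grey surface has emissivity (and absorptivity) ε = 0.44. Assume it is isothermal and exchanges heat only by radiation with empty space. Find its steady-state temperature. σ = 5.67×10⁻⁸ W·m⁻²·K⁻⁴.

T ≈ 180 K

At steady state, absorbed solar power + internal power = radiated power.
Absorbed: α·S·A_cross = 0.44·155·9.954 = 678.9 W (cross-section πr²).
Total input = 678.9 + 363 = 1042 W.
Radiated: εσ·A_surf·T⁴ with A_surf = 4πr² = 39.82 m².
T⁴ = 1042/(0.44·5.67×10⁻⁸·39.82) = 1.049×10⁹ K⁴.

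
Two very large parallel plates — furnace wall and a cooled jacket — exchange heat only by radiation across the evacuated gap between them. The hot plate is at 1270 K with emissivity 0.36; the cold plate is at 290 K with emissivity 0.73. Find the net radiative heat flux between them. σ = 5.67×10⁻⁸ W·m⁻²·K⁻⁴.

For two infinite grey parallel plates, q = σ(T₁⁴ − T₂⁴)/(1/ε₁ + 1/ε₂ − 1).
T₁⁴ − T₂⁴ = 2.601×10¹² − 7.073×10⁹ = 2.594×10¹² K⁴.
1/ε₁ + 1/ε₂ − 1 = 2.778 + 1.370 − 1 = 3.148.
q = 5.67×10⁻⁸ × 2.594×10¹² / 3.148.

q ≈ 46700 W/m²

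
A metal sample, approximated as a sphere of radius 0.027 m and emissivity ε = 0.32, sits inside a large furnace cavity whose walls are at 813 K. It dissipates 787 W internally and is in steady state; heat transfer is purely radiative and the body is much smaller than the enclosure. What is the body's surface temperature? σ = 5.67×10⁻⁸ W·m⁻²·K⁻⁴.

For a small grey body in a large enclosure, net radiated power = εσA(T⁴ − T_w⁴).
Steady state: P = εσA(T⁴ − T_w⁴) with A = 4πr² = 0.009161 m².
T⁴ = P/(εσA) + T_w⁴ = 787/(0.32·5.67×10⁻⁸·0.009161) + (813)⁴
    = 4.735×10¹² + 4.369×10¹¹ = 5.172×10¹² K⁴.

T ≈ 1510 K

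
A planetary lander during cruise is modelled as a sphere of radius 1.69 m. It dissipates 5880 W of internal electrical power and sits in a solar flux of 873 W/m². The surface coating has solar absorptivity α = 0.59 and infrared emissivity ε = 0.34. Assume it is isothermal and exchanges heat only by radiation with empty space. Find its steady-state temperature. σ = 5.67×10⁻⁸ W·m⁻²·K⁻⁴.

T ≈ 351 K

At steady state, absorbed solar power + internal power = radiated power.
Absorbed: α·S·A_cross = 0.59·873·8.973 = 4622 W (cross-section πr²).
Total input = 4622 + 5880 = 10500 W.
Radiated: εσ·A_surf·T⁴ with A_surf = 4πr² = 35.89 m².
T⁴ = 10500/(0.34·5.67×10⁻⁸·35.89) = 1.518×10¹⁰ K⁴.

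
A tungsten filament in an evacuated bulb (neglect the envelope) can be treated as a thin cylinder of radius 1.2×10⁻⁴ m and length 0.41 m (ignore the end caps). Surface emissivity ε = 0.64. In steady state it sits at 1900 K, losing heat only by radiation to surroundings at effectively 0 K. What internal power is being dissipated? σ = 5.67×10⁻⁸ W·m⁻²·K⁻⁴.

P ≈ 146 W

Steady state: P = εσA T⁴.
A = 2πrL = 3.091×10⁻⁴ m²; T⁴ = (1900)⁴ = 1.303×10¹³ K⁴.
P = 0.64 × 5.67×10⁻⁸ × 3.091×10⁻⁴ × 1.303×10¹³.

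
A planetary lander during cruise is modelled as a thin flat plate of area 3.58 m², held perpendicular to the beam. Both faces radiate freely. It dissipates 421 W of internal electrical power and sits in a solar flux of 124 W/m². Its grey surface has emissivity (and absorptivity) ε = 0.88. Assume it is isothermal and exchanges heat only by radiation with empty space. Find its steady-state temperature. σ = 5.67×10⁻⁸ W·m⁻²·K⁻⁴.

T ≈ 218 K

At steady state, absorbed solar power + internal power = radiated power.
Absorbed: α·S·A_cross = 0.88·124·3.580 = 390.6 W (cross-section A).
Total input = 390.6 + 421 = 811.6 W.
Radiated: εσ·A_surf·T⁴ with A_surf = 2A = 7.160 m².
T⁴ = 811.6/(0.88·5.67×10⁻⁸·7.160) = 2.272×10⁹ K⁴.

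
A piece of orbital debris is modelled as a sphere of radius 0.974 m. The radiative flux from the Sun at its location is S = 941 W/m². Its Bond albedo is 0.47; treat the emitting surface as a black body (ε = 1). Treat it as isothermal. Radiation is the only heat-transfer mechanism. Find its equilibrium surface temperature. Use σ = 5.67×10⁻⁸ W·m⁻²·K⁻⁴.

T ≈ 217 K

At equilibrium, absorbed power = emitted power.
Absorbing cross-section = πr² = 2.980 m²; emitting surface = 4πr² = 11.92 m² (ratio 4).
(1−a)S·A_cross = εσ·A_surf·T⁴  ⇒  T⁴ = (1−a)S/(4σ).
T⁴ = 0.530·941/(4·5.67×10⁻⁸) = 2.199×10⁹ K⁴.
T = (2.199×10⁹)^(1/4).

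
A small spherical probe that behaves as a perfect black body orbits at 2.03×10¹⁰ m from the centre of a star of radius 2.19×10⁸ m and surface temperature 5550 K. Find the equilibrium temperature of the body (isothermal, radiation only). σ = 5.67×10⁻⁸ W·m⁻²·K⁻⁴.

The star's surface emits σT_*⁴; at distance d the flux is S = σT_*⁴(R_*/d)².
S = 5.67×10⁻⁸·(5550)⁴·(2.19×10⁸/2.03×10¹⁰)² = 6261 W/m².
For an isothermal sphere T⁴ = (1−a)S/(4σ) = 2.761×10¹⁰ K⁴.

T ≈ 408 K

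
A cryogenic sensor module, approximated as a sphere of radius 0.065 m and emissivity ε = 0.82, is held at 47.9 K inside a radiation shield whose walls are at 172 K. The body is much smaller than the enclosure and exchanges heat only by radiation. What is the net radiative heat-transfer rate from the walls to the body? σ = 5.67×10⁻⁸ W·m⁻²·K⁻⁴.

For a small grey body in a large enclosure: P_net = εσA(T_body⁴ − T_wall⁴).
A = 4πr² = 0.05309 m²; T_body⁴ − T_wall⁴ = 5.264×10⁶ − 8.752×10⁸ = -8.699×10⁸ K⁴.
|P_net| = 0.82·5.67×10⁻⁸·0.05309·8.699×10⁸.

P_net ≈ 2.15 W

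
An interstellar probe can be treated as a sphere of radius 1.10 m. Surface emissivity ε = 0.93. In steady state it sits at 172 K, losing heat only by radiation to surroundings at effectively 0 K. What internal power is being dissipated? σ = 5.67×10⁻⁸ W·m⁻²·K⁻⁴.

P ≈ 702 W

Steady state: P = εσA T⁴.
A = 4πr² = 15.21 m²; T⁴ = (172)⁴ = 8.752×10⁸ K⁴.
P = 0.93 × 5.67×10⁻⁸ × 15.21 × 8.752×10⁸.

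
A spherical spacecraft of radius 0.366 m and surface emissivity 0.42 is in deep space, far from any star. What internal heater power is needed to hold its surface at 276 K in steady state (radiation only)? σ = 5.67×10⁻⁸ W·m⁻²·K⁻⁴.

P = εσ·4πr²·T⁴.
4πr² = 1.683 m²; T⁴ = 5.803×10⁹ K⁴.
P = 0.42·5.67×10⁻⁸·1.683·5.803×10⁹.

P ≈ 233 W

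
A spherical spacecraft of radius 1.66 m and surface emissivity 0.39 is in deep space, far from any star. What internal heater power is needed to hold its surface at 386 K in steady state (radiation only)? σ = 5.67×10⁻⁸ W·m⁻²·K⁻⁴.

P = εσ·4πr²·T⁴.
4πr² = 34.63 m²; T⁴ = 2.220×10¹⁰ K⁴.
P = 0.39·5.67×10⁻⁸·34.63·2.220×10¹⁰.

P ≈ 17000 W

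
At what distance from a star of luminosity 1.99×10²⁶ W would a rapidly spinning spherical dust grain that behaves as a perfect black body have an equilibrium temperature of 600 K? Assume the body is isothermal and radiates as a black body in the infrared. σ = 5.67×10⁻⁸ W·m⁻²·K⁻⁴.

d ≈ 2.32×10¹⁰ m

For an isothermal black-emitting sphere, (1−a)S·πr² = σ·4πr²·T⁴ ⇒ S = 4σT⁴/(1−a).
S = 4·5.67×10⁻⁸·(600)⁴/1.00 = 29390 W/m².
Flux falls as S = L/(4πd²), so d = √(L/(4πS)) = √(1.99×10²⁶/(4π·29390)).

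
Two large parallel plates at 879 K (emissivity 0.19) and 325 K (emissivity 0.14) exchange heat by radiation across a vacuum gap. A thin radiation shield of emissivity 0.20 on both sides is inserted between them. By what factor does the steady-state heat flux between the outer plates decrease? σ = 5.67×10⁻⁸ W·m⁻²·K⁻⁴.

Without shield: q₀ = σΔ(T⁴)/(1/ε₁+1/ε₂−1) with denominator 11.41.
With shield the two gaps are in series; the resistances add: (1/ε₁+1/ε_s−1)+(1/ε_s+1/ε₂−1) = 9.263+11.14 = 20.41.
Heat-flux ratio q₀/q = 20.41/11.41.

factor ≈ 1.79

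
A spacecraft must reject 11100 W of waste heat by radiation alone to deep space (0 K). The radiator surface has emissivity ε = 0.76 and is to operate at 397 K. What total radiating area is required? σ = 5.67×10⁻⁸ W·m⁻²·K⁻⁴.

A ≈ 10.4 m²

P = εσA T⁴ ⇒ A = P/(εσT⁴).
T⁴ = 2.484×10¹⁰ K⁴.
A = 11100/(0.76 × 5.67×10⁻⁸ × 2.484×10¹⁰).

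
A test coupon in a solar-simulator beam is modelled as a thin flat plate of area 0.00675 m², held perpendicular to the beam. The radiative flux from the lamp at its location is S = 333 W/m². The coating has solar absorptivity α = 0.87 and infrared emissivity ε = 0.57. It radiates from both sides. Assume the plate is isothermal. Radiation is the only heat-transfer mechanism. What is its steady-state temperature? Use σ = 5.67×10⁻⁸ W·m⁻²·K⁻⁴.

At equilibrium, absorbed power = emitted power.
Absorbing cross-section = A = 0.006750 m²; emitting surface = 2A = 0.01350 m² (ratio 2).
αS·A_cross = εσ·A_surf·T⁴  ⇒  T⁴ = αS/(ε·2σ).
T⁴ = 0.870·333/(0.57·2·5.67×10⁻⁸) = 4.482×10⁹ K⁴.
T = (4.482×10⁹)^(1/4).

T ≈ 259 K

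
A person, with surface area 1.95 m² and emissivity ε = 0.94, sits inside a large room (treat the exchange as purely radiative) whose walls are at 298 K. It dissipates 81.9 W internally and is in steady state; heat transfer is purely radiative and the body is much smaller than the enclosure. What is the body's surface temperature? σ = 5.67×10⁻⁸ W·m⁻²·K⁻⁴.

T ≈ 305 K

For a small grey body in a large enclosure, net radiated power = εσA(T⁴ − T_w⁴).
Steady state: P = εσA(T⁴ − T_w⁴) with A = 1.95 m².
T⁴ = P/(εσA) + T_w⁴ = 81.9/(0.94·5.67×10⁻⁸·1.950) + (298)⁴
    = 7.880×10⁸ + 7.886×10⁹ = 8.674×10⁹ K⁴.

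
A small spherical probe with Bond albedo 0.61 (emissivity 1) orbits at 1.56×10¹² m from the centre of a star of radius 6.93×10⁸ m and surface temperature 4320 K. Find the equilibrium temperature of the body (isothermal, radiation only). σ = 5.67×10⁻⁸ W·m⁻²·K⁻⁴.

T ≈ 50.9 K

The star's surface emits σT_*⁴; at distance d the flux is S = σT_*⁴(R_*/d)².
S = 5.67×10⁻⁸·(4320)⁴·(6.93×10⁸/1.56×10¹²)² = 3.897 W/m².
For an isothermal sphere T⁴ = (1−a)S/(4σ) = 6.701×10⁶ K⁴.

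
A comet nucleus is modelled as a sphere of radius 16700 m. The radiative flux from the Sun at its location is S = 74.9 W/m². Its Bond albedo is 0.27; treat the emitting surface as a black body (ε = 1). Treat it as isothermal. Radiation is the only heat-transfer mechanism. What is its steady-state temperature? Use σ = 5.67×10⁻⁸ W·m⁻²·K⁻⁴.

T ≈ 125 K

At equilibrium, absorbed power = emitted power.
Absorbing cross-section = πr² = 8.762×10⁸ m²; emitting surface = 4πr² = 3.505×10⁹ m² (ratio 4).
(1−a)S·A_cross = εσ·A_surf·T⁴  ⇒  T⁴ = (1−a)S/(4σ).
T⁴ = 0.730·74.9/(4·5.67×10⁻⁸) = 2.411×10⁸ K⁴.
T = (2.411×10⁸)^(1/4).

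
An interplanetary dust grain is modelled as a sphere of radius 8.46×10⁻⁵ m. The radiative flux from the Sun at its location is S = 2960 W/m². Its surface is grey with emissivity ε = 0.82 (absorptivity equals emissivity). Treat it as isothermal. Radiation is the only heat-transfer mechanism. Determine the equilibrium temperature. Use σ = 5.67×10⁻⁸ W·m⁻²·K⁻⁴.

T ≈ 338 K

At equilibrium, absorbed power = emitted power.
Absorbing cross-section = πr² = 2.248×10⁻⁸ m²; emitting surface = 4πr² = 8.994×10⁻⁸ m² (ratio 4).
εS·A_cross = εσ·A_surf·T⁴  ⇒  T⁴ = S/(4σ)   (ε cancels).
T⁴ = 2960/(4·5.67×10⁻⁸) = 1.305×10¹⁰ K⁴.
T = (1.305×10¹⁰)^(1/4).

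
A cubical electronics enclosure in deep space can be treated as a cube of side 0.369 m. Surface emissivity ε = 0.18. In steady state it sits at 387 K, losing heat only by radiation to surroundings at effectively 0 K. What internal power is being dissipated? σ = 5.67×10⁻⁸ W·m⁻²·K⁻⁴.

P ≈ 187 W

Steady state: P = εσA T⁴.
A = 6L² = 0.8170 m²; T⁴ = (387)⁴ = 2.243×10¹⁰ K⁴.
P = 0.18 × 5.67×10⁻⁸ × 0.8170 × 2.243×10¹⁰.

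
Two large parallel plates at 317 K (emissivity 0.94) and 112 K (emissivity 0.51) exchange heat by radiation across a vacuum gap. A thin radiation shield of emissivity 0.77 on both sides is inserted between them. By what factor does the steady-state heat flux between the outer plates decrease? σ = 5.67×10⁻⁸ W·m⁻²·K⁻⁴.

Without shield: q₀ = σΔ(T⁴)/(1/ε₁+1/ε₂−1) with denominator 2.025.
With shield the two gaps are in series; the resistances add: (1/ε₁+1/ε_s−1)+(1/ε_s+1/ε₂−1) = 1.363+2.259 = 3.622.
Heat-flux ratio q₀/q = 3.622/2.025.

factor ≈ 1.79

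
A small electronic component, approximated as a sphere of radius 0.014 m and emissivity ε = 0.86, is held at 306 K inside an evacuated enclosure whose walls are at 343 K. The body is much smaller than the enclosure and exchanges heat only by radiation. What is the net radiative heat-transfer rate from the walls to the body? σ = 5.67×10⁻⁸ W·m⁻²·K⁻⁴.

For a small grey body in a large enclosure: P_net = εσA(T_body⁴ − T_wall⁴).
A = 4πr² = 0.002463 m²; T_body⁴ − T_wall⁴ = 8.768×10⁹ − 1.384×10¹⁰ = -5.074×10⁹ K⁴.
|P_net| = 0.86·5.67×10⁻⁸·0.002463·5.074×10⁹.

P_net ≈ 0.609 W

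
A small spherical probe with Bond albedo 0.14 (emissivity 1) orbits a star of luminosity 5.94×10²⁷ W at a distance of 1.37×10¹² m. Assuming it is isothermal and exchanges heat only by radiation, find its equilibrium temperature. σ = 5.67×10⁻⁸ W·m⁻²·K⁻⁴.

First find the stellar flux at distance d: S = L/(4πd²) = 5.94×10²⁷/(4π·(1.37×10¹²)²) = 251.8 W/m².
For an isothermal sphere, absorbed (1−a)S·πr² = emitted σ·4πr²·T⁴, so T⁴ = (1−a)S/(4σ).
T⁴ = 0.860·251.8/(4·5.67×10⁻⁸) = 9.550×10⁸ K⁴.

T ≈ 176 K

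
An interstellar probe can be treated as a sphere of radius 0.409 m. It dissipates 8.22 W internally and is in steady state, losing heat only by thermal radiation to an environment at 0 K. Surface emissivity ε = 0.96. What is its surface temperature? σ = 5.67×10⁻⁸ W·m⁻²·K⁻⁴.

Steady state: internal power = radiated power, P = εσA T⁴.
Radiating area A = 4πr² = 2.102 m².
T⁴ = P/(εσA) = 8.22/(0.96·5.67×10⁻⁸·2.102) = 7.184×10⁷ K⁴.
T = (7.184×10⁷)^(1/4).

T ≈ 92.1 K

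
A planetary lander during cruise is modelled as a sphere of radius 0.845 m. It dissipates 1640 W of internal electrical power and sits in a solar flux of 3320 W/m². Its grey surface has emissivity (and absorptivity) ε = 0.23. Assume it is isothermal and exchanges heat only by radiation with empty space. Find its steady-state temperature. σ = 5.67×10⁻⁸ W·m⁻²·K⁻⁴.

T ≈ 411 K

At steady state, absorbed solar power + internal power = radiated power.
Absorbed: α·S·A_cross = 0.23·3320·2.243 = 1713 W (cross-section πr²).
Total input = 1713 + 1640 = 3353 W.
Radiated: εσ·A_surf·T⁴ with A_surf = 4πr² = 8.973 m².
T⁴ = 3353/(0.23·5.67×10⁻⁸·8.973) = 2.865×10¹⁰ K⁴.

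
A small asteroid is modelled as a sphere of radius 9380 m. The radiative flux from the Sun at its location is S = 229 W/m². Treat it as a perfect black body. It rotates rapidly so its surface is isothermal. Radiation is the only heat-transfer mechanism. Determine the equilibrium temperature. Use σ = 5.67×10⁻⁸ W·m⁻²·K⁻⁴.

T ≈ 178 K

At equilibrium, absorbed power = emitted power.
Absorbing cross-section = πr² = 2.764×10⁸ m²; emitting surface = 4πr² = 1.106×10⁹ m² (ratio 4).
S·A_cross = εσ·A_surf·T⁴  ⇒  T⁴ = S/(4σ).
T⁴ = 1.00·229/(4·5.67×10⁻⁸) = 1.010×10⁹ K⁴.
T = (1.010×10⁹)^(1/4).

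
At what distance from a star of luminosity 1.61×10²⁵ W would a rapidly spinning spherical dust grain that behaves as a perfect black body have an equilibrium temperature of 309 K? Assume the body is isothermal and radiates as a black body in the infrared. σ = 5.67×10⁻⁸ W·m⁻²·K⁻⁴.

For an isothermal black-emitting sphere, (1−a)S·πr² = σ·4πr²·T⁴ ⇒ S = 4σT⁴/(1−a).
S = 4·5.67×10⁻⁸·(309)⁴/1.00 = 2068 W/m².
Flux falls as S = L/(4πd²), so d = √(L/(4πS)) = √(1.61×10²⁵/(4π·2068)).

d ≈ 2.49×10¹⁰ m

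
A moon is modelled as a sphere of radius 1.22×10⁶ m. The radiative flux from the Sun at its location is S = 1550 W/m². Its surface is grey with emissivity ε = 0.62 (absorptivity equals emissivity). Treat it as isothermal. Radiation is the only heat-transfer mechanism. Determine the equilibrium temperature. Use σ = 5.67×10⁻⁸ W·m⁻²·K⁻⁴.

At equilibrium, absorbed power = emitted power.
Absorbing cross-section = πr² = 4.676×10¹² m²; emitting surface = 4πr² = 1.870×10¹³ m² (ratio 4).
εS·A_cross = εσ·A_surf·T⁴  ⇒  T⁴ = S/(4σ)   (ε cancels).
T⁴ = 1550/(4·5.67×10⁻⁸) = 6.834×10⁹ K⁴.
T = (6.834×10⁹)^(1/4).

T ≈ 288 K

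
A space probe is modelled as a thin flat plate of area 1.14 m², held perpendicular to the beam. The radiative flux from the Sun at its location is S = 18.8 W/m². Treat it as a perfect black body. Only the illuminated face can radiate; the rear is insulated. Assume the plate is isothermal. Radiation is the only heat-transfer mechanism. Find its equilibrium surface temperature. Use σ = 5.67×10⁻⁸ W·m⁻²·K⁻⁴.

At equilibrium, absorbed power = emitted power.
Absorbing cross-section = A = 1.140 m²; emitting surface = A = 1.140 m² (ratio 1).
S·A_cross = εσ·A_surf·T⁴  ⇒  T⁴ = S/(1σ).
T⁴ = 1.00·18.8/(1·5.67×10⁻⁸) = 3.316×10⁸ K⁴.
T = (3.316×10⁸)^(1/4).

T ≈ 135 K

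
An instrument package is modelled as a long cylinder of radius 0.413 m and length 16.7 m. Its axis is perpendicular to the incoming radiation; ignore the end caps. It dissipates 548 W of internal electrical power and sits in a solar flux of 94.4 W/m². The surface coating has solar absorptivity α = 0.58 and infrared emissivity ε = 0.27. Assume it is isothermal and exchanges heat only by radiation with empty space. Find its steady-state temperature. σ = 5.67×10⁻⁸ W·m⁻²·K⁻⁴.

T ≈ 211 K

At steady state, absorbed solar power + internal power = radiated power.
Absorbed: α·S·A_cross = 0.58·94.4·13.79 = 755.3 W (cross-section 2rL).
Total input = 755.3 + 548 = 1303 W.
Radiated: εσ·A_surf·T⁴ with A_surf = 2πrL = 43.34 m².
T⁴ = 1303/(0.27·5.67×10⁻⁸·43.34) = 1.964×10⁹ K⁴.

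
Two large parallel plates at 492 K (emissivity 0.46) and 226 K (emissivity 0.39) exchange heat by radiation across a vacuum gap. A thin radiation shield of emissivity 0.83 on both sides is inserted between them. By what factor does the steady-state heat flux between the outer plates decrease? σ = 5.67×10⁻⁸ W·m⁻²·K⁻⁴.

factor ≈ 1.38

Without shield: q₀ = σΔ(T⁴)/(1/ε₁+1/ε₂−1) with denominator 3.738.
With shield the two gaps are in series; the resistances add: (1/ε₁+1/ε_s−1)+(1/ε_s+1/ε₂−1) = 2.379+2.769 = 5.148.
Heat-flux ratio q₀/q = 5.148/3.738.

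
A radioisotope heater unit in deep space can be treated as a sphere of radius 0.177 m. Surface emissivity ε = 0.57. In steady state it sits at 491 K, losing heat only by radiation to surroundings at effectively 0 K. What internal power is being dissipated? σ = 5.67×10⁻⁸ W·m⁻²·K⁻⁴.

P ≈ 740 W

Steady state: P = εσA T⁴.
A = 4πr² = 0.3937 m²; T⁴ = (491)⁴ = 5.812×10¹⁰ K⁴.
P = 0.57 × 5.67×10⁻⁸ × 0.3937 × 5.812×10¹⁰.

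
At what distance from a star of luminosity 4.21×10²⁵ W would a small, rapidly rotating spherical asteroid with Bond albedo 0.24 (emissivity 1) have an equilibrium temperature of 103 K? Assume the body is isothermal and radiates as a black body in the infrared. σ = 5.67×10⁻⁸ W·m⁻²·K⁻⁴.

For an isothermal black-emitting sphere, (1−a)S·πr² = σ·4πr²·T⁴ ⇒ S = 4σT⁴/(1−a).
S = 4·5.67×10⁻⁸·(103)⁴/0.760 = 33.59 W/m².
Flux falls as S = L/(4πd²), so d = √(L/(4πS)) = √(4.21×10²⁵/(4π·33.59)).

d ≈ 3.16×10¹¹ m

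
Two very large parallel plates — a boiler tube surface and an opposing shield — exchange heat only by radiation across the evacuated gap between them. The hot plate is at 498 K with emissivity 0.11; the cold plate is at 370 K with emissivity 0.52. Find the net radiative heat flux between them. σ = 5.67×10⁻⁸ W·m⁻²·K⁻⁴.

q ≈ 242 W/m²

For two infinite grey parallel plates, q = σ(T₁⁴ − T₂⁴)/(1/ε₁ + 1/ε₂ − 1).
T₁⁴ − T₂⁴ = 6.151×10¹⁰ − 1.874×10¹⁰ = 4.276×10¹⁰ K⁴.
1/ε₁ + 1/ε₂ − 1 = 9.091 + 1.923 − 1 = 10.01.
q = 5.67×10⁻⁸ × 4.276×10¹⁰ / 10.01.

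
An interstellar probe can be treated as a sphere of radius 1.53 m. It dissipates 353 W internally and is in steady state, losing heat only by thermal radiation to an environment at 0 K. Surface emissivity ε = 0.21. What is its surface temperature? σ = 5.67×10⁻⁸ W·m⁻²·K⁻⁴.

Steady state: internal power = radiated power, P = εσA T⁴.
Radiating area A = 4πr² = 29.42 m².
T⁴ = P/(εσA) = 353/(0.21·5.67×10⁻⁸·29.42) = 1.008×10⁹ K⁴.
T = (1.008×10⁹)^(1/4).

T ≈ 178 K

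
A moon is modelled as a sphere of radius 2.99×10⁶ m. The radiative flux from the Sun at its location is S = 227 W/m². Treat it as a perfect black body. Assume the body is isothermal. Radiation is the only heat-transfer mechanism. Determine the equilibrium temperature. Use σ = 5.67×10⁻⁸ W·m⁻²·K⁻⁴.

At equilibrium, absorbed power = emitted power.
Absorbing cross-section = πr² = 2.809×10¹³ m²; emitting surface = 4πr² = 1.123×10¹⁴ m² (ratio 4).
S·A_cross = εσ·A_surf·T⁴  ⇒  T⁴ = S/(4σ).
T⁴ = 1.00·227/(4·5.67×10⁻⁸) = 1.001×10⁹ K⁴.
T = (1.001×10⁹)^(1/4).

T ≈ 178 K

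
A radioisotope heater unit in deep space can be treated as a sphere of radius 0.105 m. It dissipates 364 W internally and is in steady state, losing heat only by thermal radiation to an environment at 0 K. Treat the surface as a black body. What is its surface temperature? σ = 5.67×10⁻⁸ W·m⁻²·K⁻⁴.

Steady state: internal power = radiated power, P = εσA T⁴.
Radiating area A = 4πr² = 0.1385 m².
T⁴ = P/(εσA) = 364/(1.0·5.67×10⁻⁸·0.1385) = 4.634×10¹⁰ K⁴.
T = (4.634×10¹⁰)^(1/4).

T ≈ 464 K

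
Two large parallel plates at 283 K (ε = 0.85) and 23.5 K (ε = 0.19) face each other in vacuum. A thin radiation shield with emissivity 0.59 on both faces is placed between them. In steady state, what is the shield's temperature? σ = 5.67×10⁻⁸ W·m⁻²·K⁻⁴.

T_s ≈ 264 K

In steady state the net flux on the hot side equals that on the cold side.
σ(T₁⁴−T_s⁴)/D₁ = σ(T_s⁴−T₂⁴)/D₂, with D₁ = 1/ε₁+1/ε_s−1 = 1.871, D₂ = 1/ε_s+1/ε₂−1 = 5.958.
Solve for T_s⁴: T_s⁴ = (D₂·T₁⁴ + D₁·T₂⁴)/(D₁+D₂) = 4.881×10⁹ K⁴.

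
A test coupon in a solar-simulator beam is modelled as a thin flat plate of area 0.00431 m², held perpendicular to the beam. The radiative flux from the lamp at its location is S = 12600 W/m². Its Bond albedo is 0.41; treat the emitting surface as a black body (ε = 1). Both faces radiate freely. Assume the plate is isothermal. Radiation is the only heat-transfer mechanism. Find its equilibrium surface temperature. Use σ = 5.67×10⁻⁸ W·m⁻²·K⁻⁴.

At equilibrium, absorbed power = emitted power.
Absorbing cross-section = A = 0.004310 m²; emitting surface = 2A = 0.008620 m² (ratio 2).
(1−a)S·A_cross = εσ·A_surf·T⁴  ⇒  T⁴ = (1−a)S/(2σ).
T⁴ = 0.590·12600/(2·5.67×10⁻⁸) = 6.556×10¹⁰ K⁴.
T = (6.556×10¹⁰)^(1/4).

T ≈ 506 K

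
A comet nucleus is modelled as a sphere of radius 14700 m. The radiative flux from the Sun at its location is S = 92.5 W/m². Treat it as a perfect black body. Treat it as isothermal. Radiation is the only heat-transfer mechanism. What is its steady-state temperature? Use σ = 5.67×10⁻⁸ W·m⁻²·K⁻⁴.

At equilibrium, absorbed power = emitted power.
Absorbing cross-section = πr² = 6.789×10⁸ m²; emitting surface = 4πr² = 2.715×10⁹ m² (ratio 4).
S·A_cross = εσ·A_surf·T⁴  ⇒  T⁴ = S/(4σ).
T⁴ = 1.00·92.5/(4·5.67×10⁻⁸) = 4.078×10⁸ K⁴.
T = (4.078×10⁸)^(1/4).

T ≈ 142 K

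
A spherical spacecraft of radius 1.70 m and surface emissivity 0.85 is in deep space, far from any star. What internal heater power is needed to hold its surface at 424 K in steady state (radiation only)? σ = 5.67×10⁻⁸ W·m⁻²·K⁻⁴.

P = εσ·4πr²·T⁴.
4πr² = 36.32 m²; T⁴ = 3.232×10¹⁰ K⁴.
P = 0.85·5.67×10⁻⁸·36.32·3.232×10¹⁰.

P ≈ 56600 W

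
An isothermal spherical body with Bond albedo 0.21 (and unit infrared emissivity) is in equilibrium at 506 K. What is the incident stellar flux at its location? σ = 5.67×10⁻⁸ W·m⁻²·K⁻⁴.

S ≈ 18800 W/m²

(1−a)S·πr² = σ·4πr²·T⁴ ⇒ S = 4σT⁴/(1−a).
S = 4·5.67×10⁻⁸·6.555×10¹⁰/0.790.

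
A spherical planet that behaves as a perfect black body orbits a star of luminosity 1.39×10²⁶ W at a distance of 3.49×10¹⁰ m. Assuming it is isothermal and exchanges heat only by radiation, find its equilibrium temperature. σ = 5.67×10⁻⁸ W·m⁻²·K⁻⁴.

First find the stellar flux at distance d: S = L/(4πd²) = 1.39×10²⁶/(4π·(3.49×10¹⁰)²) = 9081 W/m².
For an isothermal sphere, absorbed (1−a)S·πr² = emitted σ·4πr²·T⁴, so T⁴ = (1−a)S/(4σ).
T⁴ = 1.00·9081/(4·5.67×10⁻⁸) = 4.004×10¹⁰ K⁴.

T ≈ 447 K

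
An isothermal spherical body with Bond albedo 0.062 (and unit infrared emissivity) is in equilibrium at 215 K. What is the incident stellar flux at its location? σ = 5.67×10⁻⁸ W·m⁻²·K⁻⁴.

(1−a)S·πr² = σ·4πr²·T⁴ ⇒ S = 4σT⁴/(1−a).
S = 4·5.67×10⁻⁸·2.137×10⁹/0.938.

S ≈ 517 W/m²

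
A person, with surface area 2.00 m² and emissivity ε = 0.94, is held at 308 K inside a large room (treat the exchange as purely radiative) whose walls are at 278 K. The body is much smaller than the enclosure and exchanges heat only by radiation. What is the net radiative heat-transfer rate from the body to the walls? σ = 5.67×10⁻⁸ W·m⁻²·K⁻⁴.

P_net ≈ 323 W

For a small grey body in a large enclosure: P_net = εσA(T_body⁴ − T_wall⁴).
A = 2.00 m²; T_body⁴ − T_wall⁴ = 8.999×10⁹ − 5.973×10⁹ = 3.026×10⁹ K⁴.
|P_net| = 0.94·5.67×10⁻⁸·2.000·3.026×10⁹.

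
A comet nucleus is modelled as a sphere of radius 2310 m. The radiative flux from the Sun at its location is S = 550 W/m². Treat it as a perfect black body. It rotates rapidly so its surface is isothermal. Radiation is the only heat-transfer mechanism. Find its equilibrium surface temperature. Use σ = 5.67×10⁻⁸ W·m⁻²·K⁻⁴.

At equilibrium, absorbed power = emitted power.
Absorbing cross-section = πr² = 1.676×10⁷ m²; emitting surface = 4πr² = 6.706×10⁷ m² (ratio 4).
S·A_cross = εσ·A_surf·T⁴  ⇒  T⁴ = S/(4σ).
T⁴ = 1.00·550/(4·5.67×10⁻⁸) = 2.425×10⁹ K⁴.
T = (2.425×10⁹)^(1/4).

T ≈ 222 K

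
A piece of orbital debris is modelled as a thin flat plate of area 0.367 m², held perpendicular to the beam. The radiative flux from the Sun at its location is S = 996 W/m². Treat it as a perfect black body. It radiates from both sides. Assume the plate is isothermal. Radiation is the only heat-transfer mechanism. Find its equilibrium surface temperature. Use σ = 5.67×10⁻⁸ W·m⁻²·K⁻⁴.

T ≈ 306 K

At equilibrium, absorbed power = emitted power.
Absorbing cross-section = A = 0.3670 m²; emitting surface = 2A = 0.7340 m² (ratio 2).
S·A_cross = εσ·A_surf·T⁴  ⇒  T⁴ = S/(2σ).
T⁴ = 1.00·996/(2·5.67×10⁻⁸) = 8.783×10⁹ K⁴.
T = (8.783×10⁹)^(1/4).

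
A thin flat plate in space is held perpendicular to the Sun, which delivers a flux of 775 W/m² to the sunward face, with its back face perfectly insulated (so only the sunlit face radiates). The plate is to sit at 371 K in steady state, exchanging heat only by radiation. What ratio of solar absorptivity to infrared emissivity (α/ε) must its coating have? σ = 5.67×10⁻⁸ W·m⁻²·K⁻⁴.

α/ε ≈ 1.39

Balance: αS·A = εσ·1A·T⁴ ⇒ α/ε = σT⁴/S.
α/ε = 5.67×10⁻⁸·(371)⁴/775 = 5.67×10⁻⁸·1.895×10¹⁰/775.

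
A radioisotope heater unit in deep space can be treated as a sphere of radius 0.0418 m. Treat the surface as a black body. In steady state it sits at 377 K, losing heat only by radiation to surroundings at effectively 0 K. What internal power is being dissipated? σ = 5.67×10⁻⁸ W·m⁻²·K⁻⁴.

Steady state: P = εσA T⁴.
A = 4πr² = 0.02196 m²; T⁴ = (377)⁴ = 2.020×10¹⁰ K⁴.
P = 1.0 × 5.67×10⁻⁸ × 0.02196 × 2.020×10¹⁰.

P ≈ 25.1 W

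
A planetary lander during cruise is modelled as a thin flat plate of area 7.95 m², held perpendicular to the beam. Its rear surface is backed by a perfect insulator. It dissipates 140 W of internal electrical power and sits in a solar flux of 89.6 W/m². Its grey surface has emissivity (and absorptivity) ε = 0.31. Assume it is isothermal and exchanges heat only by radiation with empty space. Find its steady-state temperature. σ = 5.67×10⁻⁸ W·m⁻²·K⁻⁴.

T ≈ 225 K

At steady state, absorbed solar power + internal power = radiated power.
Absorbed: α·S·A_cross = 0.31·89.6·7.950 = 220.8 W (cross-section A).
Total input = 220.8 + 140 = 360.8 W.
Radiated: εσ·A_surf·T⁴ with A_surf = A = 7.950 m².
T⁴ = 360.8/(0.31·5.67×10⁻⁸·7.950) = 2.582×10⁹ K⁴.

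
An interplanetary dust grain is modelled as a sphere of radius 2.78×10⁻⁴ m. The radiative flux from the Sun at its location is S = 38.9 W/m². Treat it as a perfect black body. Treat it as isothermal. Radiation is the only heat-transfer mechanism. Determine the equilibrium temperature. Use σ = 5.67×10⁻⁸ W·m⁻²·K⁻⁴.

At equilibrium, absorbed power = emitted power.
Absorbing cross-section = πr² = 2.428×10⁻⁷ m²; emitting surface = 4πr² = 9.712×10⁻⁷ m² (ratio 4).
S·A_cross = εσ·A_surf·T⁴  ⇒  T⁴ = S/(4σ).
T⁴ = 1.00·38.9/(4·5.67×10⁻⁸) = 1.715×10⁸ K⁴.
T = (1.715×10⁸)^(1/4).

T ≈ 114 K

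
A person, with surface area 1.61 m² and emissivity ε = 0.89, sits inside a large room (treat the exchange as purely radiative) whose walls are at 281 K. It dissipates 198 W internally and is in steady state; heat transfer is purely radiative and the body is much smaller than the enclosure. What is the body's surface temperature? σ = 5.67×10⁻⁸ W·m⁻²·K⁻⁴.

T ≈ 305 K

For a small grey body in a large enclosure, net radiated power = εσA(T⁴ − T_w⁴).
Steady state: P = εσA(T⁴ − T_w⁴) with A = 1.61 m².
T⁴ = P/(εσA) + T_w⁴ = 198/(0.89·5.67×10⁻⁸·1.610) + (281)⁴
    = 2.437×10⁹ + 6.235×10⁹ = 8.672×10⁹ K⁴.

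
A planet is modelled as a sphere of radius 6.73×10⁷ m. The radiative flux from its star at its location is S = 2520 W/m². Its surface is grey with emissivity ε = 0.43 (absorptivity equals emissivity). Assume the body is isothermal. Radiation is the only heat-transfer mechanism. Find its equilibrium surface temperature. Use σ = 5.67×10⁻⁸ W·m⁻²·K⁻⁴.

T ≈ 325 K

At equilibrium, absorbed power = emitted power.
Absorbing cross-section = πr² = 1.423×10¹⁶ m²; emitting surface = 4πr² = 5.692×10¹⁶ m² (ratio 4).
εS·A_cross = εσ·A_surf·T⁴  ⇒  T⁴ = S/(4σ)   (ε cancels).
T⁴ = 2520/(4·5.67×10⁻⁸) = 1.111×10¹⁰ K⁴.
T = (1.111×10¹⁰)^(1/4).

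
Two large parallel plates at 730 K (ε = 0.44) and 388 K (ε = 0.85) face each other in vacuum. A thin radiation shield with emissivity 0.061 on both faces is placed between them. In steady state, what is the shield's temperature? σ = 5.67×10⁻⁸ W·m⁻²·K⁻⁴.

T_s ≈ 621 K

In steady state the net flux on the hot side equals that on the cold side.
σ(T₁⁴−T_s⁴)/D₁ = σ(T_s⁴−T₂⁴)/D₂, with D₁ = 1/ε₁+1/ε_s−1 = 17.67, D₂ = 1/ε_s+1/ε₂−1 = 16.57.
Solve for T_s⁴: T_s⁴ = (D₂·T₁⁴ + D₁·T₂⁴)/(D₁+D₂) = 1.491×10¹¹ K⁴.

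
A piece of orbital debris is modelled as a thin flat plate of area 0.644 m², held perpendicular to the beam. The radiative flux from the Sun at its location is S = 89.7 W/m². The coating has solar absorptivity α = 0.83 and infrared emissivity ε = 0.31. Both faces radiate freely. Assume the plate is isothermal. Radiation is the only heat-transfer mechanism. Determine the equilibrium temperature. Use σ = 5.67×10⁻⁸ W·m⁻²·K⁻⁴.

At equilibrium, absorbed power = emitted power.
Absorbing cross-section = A = 0.6440 m²; emitting surface = 2A = 1.288 m² (ratio 2).
αS·A_cross = εσ·A_surf·T⁴  ⇒  T⁴ = αS/(ε·2σ).
T⁴ = 0.830·89.7/(0.31·2·5.67×10⁻⁸) = 2.118×10⁹ K⁴.
T = (2.118×10⁹)^(1/4).

T ≈ 215 K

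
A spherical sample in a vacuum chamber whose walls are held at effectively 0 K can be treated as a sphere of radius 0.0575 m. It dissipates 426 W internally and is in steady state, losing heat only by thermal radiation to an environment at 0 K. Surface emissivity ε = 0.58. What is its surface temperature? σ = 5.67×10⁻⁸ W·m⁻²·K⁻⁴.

T ≈ 747 K

Steady state: internal power = radiated power, P = εσA T⁴.
Radiating area A = 4πr² = 0.04155 m².
T⁴ = P/(εσA) = 426/(0.58·5.67×10⁻⁸·0.04155) = 3.118×10¹¹ K⁴.
T = (3.118×10¹¹)^(1/4).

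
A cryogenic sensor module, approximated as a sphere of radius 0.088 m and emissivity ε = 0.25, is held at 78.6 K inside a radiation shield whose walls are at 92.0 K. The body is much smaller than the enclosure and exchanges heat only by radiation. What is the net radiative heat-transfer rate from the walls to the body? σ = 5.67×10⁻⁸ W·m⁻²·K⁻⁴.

P_net ≈ 0.0462 W

For a small grey body in a large enclosure: P_net = εσA(T_body⁴ − T_wall⁴).
A = 4πr² = 0.09731 m²; T_body⁴ − T_wall⁴ = 3.817×10⁷ − 7.164×10⁷ = -3.347×10⁷ K⁴.
|P_net| = 0.25·5.67×10⁻⁸·0.09731·3.347×10⁷.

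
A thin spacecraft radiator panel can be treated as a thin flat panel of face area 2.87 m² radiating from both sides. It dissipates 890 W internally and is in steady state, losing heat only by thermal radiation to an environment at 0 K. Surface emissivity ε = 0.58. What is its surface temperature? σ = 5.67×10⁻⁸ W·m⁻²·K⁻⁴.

T ≈ 262 K

Steady state: internal power = radiated power, P = εσA T⁴.
Radiating area A = 2·2.87 = 5.740 m².
T⁴ = P/(εσA) = 890/(0.58·5.67×10⁻⁸·5.740) = 4.715×10⁹ K⁴.
T = (4.715×10⁹)^(1/4).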